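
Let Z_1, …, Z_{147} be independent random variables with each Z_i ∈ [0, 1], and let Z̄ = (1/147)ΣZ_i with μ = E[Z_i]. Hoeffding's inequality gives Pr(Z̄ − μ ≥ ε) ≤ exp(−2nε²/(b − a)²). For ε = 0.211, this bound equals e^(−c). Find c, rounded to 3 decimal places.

c = 2nε²/(b − a)² = 2·147·0.211² / 1² = 13.0892.

13.089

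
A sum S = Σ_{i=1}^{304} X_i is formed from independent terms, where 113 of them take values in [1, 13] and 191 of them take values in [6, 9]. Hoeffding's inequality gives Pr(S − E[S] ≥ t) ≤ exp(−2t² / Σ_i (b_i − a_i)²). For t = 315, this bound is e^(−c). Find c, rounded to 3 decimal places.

Σ(b_i − a_i)² = 113·12² + 191·3² = 17991.
c = 2t² / 17991 = 2·315² / 17991 = 11.0305.

11.031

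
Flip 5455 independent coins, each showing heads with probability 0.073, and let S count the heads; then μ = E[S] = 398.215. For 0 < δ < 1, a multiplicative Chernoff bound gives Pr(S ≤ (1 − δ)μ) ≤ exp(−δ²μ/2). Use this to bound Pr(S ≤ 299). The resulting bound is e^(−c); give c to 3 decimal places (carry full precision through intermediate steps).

Write 299 = (1 − δ)μ, so δ = 1 − 299/398.215 = 0.2491493…
Then the exponent is δ²μ/2 = (μ − 299)²/(2μ) = 12.359675.

12.360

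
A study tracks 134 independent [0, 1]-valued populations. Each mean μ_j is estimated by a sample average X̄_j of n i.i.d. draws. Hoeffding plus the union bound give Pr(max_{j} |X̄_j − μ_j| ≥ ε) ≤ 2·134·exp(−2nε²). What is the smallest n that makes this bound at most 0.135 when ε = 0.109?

320

Need 2·134·exp(−2nε²) ≤ 0.135, i.e. exp(−2nε²) ≤ 0.135/268.
So 2nε² ≥ ln(268/0.135) = 7.593467.
Hence n ≥ 7.593467/(2·0.109²) = 319.563.
The smallest integer n is 320.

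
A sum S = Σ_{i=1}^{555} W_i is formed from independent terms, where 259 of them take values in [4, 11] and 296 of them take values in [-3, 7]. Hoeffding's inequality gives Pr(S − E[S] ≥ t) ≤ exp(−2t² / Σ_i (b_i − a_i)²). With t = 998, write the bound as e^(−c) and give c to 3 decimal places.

47.102

Σ(b_i − a_i)² = 259·7² + 296·10² = 42291.
c = 2t² / 42291 = 2·998² / 42291 = 47.1024.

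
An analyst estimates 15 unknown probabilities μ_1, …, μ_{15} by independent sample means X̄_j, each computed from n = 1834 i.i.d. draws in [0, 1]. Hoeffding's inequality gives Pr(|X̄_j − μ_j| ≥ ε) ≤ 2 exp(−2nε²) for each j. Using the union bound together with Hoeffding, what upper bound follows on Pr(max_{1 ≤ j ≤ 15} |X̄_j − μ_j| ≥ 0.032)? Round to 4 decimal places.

0.7013

Per-experiment Hoeffding bound: 2·exp(−2·1834·0.032²) = 2·exp(−3.75603) = 0.046753.
Union bound over 15 events: 15·0.046753 = 0.70129.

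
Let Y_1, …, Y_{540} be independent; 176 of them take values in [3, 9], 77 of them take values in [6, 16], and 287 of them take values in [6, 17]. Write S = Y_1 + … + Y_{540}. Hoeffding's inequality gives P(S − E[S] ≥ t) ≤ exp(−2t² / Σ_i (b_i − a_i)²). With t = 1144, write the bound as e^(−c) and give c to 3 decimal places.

53.677

Σ(b_i − a_i)² = 176·6² + 77·10² + 287·11² = 48763.
c = 2t² / 48763 = 2·1144² / 48763 = 53.6774.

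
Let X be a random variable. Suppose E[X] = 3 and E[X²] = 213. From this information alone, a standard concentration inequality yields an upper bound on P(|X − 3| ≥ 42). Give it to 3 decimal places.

The first two moments determine the variance, so Chebyshev's inequality is the sharpest standard bound available.
Var(X) = E[X²] − (E[X])² = 213 − 9 = 204.
Chebyshev's inequality: P(|X − μ| ≥ t) ≤ Var(X)/t² = 204/1764 = 0.1156.

0.116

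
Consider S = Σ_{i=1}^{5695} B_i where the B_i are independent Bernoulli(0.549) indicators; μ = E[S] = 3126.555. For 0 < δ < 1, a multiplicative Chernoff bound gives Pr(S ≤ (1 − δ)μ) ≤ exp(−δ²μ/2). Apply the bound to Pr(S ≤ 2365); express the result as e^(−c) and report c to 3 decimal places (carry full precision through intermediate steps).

Write 2365 = (1 − δ)μ, so δ = 1 − 2365/3126.555 = 0.2435764…
Then the exponent is δ²μ/2 = (μ − 2365)²/(2μ) = 92.748411.

92.748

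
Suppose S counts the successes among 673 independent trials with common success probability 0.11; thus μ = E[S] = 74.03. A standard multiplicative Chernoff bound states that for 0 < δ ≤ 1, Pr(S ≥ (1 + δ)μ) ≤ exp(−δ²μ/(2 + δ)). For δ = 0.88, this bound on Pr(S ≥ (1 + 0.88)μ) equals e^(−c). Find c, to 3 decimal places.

19.906

c = δ²μ/(2 + δ) = 0.88²·74.03/(2 + 0.88) = 19.9058.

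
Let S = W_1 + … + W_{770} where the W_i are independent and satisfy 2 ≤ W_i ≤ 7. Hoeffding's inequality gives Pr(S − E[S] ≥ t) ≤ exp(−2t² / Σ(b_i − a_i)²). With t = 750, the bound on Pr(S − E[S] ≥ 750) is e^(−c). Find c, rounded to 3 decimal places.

58.442

Σ(b_i − a_i)² = 770·(5)² = 19250.
c = 2t²/19250 = 2·750²/19250 = 58.4416.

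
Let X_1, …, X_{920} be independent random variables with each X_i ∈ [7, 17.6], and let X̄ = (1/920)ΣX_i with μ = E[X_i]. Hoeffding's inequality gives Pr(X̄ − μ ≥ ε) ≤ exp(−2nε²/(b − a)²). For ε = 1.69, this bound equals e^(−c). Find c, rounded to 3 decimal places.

c = 2nε²/(b − a)² = 2·920·1.69² / 10.6² = 46.7713.

46.771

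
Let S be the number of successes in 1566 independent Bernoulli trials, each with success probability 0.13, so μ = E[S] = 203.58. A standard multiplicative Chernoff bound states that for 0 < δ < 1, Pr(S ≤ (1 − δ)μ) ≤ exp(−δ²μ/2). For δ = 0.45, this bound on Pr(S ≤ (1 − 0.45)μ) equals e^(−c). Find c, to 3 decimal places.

c = δ²μ/2 = 0.45²·203.58/2 = 20.6125.

20.612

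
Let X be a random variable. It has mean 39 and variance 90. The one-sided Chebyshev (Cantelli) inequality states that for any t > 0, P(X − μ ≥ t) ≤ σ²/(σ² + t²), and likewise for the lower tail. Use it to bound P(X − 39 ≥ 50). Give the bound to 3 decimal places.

Here σ² = 90 and t = 50, so σ² + t² = 2590.
Cantelli's bound: 90/2590 = 0.0347.

0.035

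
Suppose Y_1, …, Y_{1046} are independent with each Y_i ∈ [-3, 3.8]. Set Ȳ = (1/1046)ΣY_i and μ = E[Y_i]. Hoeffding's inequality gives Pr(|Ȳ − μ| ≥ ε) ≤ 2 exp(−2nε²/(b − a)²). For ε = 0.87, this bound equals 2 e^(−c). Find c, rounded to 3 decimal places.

c = 2nε²/(b − a)² = 2·1046·0.87² / 6.8² = 34.2438.

34.244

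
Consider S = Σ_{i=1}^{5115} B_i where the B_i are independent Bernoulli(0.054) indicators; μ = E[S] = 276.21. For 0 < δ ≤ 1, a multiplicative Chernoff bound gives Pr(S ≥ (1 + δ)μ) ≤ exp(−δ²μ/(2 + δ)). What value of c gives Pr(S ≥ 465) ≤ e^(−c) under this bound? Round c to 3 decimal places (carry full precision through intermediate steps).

48.086

Write 465 = (1 + δ)μ, so δ = 465/276.21 − 1 = 0.6835017…
Then the exponent is δ²μ/(2 + δ) = (465 − μ)² / (μ·(2 + δ)) = 48.085784.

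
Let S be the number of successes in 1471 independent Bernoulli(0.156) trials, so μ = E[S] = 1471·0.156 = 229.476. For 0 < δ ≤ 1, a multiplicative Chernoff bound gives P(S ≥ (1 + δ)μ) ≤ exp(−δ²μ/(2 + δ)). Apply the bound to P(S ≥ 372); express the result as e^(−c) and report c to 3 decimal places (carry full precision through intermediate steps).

33.772

Write 372 = (1 + δ)μ, so δ = 372/229.476 − 1 = 0.6210846…
Then the exponent is δ²μ/(2 + δ) = (372 − μ)² / (μ·(2 + δ)) = 33.772072.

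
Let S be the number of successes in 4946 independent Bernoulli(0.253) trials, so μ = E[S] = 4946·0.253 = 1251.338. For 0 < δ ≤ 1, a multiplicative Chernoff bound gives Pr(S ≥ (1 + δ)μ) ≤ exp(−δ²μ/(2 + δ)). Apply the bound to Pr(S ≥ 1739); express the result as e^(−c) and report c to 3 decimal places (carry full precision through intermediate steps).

79.528

Write 1739 = (1 + δ)μ, so δ = 1739/1251.338 − 1 = 0.3897125…
Then the exponent is δ²μ/(2 + δ) = (1739 − μ)² / (μ·(2 + δ)) = 79.527540.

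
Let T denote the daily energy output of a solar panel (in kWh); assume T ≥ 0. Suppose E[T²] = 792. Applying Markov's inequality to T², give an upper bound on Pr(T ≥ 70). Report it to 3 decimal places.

0.162

Since T ≥ 0, the event {T ≥ 70} is the same as {T² ≥ 4900}.
Markov's inequality applied to T² gives Pr(T² ≥ 4900) ≤ E[T²]/4900 = 792/4900 = 0.1616.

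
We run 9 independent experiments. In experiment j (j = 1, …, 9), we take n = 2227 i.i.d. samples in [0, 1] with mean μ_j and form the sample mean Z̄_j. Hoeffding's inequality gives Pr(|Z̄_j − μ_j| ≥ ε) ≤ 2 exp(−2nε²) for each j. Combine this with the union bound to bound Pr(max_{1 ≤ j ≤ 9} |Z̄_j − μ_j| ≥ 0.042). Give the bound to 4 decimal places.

Per-experiment Hoeffding bound: 2·exp(−2·2227·0.042²) = 2·exp(−7.85686) = 0.00077418.
Union bound over 9 events: 9·0.00077418 = 0.00697.

0.0070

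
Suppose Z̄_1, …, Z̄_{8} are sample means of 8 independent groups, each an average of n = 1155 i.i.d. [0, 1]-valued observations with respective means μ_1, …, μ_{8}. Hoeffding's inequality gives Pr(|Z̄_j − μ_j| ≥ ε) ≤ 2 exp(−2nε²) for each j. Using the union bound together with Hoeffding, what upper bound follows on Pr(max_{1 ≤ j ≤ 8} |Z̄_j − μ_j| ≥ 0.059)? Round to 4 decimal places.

0.0052

Per-experiment Hoeffding bound: 2·exp(−2·1155·0.059²) = 2·exp(−8.04111) = 0.0006439.
Union bound over 8 events: 8·0.0006439 = 0.00515.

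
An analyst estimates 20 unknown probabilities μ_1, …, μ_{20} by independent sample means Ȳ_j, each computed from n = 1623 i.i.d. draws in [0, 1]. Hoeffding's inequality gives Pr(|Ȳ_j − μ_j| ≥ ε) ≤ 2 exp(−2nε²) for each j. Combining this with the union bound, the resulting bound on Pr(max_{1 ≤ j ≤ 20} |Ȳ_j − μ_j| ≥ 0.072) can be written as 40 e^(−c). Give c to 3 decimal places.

16.827

Union bound over the 20 events: Pr(max_{1 ≤ j ≤ 20} |Ȳ_j − μ_j| ≥ 0.072) ≤ 20·2·exp(−2nε²) = 40 exp(−2·1623·0.072²).
So c = 2·1623·0.072² = 16.8273.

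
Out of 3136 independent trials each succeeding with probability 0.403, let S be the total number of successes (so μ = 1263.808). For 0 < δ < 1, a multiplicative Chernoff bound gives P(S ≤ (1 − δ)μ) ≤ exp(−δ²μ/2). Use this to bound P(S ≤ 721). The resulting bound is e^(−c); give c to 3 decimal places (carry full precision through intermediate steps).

116.569

Write 721 = (1 − δ)μ, so δ = 1 − 721/1263.808 = 0.4295019…
Then the exponent is δ²μ/2 = (μ − 721)²/(2μ) = 116.568547.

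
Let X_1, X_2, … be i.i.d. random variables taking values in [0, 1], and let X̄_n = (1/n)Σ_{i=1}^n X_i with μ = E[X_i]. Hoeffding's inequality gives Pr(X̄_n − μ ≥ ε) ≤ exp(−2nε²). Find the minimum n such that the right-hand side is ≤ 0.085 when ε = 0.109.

Require exp(−2nε²) ≤ 0.085, i.e. 2nε² ≥ ln(1/0.085) = 2.465104.
So n ≥ 2.465104 / (2·0.109²) = 103.741.
The smallest integer n is 104.

104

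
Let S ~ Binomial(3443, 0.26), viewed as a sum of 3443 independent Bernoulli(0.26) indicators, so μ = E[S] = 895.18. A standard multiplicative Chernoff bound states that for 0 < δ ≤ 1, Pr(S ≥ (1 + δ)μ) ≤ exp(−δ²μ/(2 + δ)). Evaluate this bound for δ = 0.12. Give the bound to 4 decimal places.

0.0023

Exponent = δ²μ/(2 + δ) = 0.12²·895.18/2.12 = 6.0805.
Bound = exp(−6.0805) = 0.00229.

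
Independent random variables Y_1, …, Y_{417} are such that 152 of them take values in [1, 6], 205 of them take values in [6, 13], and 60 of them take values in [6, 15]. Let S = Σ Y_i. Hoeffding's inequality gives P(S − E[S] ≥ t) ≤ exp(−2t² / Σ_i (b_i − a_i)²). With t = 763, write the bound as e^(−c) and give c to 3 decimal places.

62.247

Σ(b_i − a_i)² = 152·5² + 205·7² + 60·9² = 18705.
c = 2t² / 18705 = 2·763² / 18705 = 62.2474.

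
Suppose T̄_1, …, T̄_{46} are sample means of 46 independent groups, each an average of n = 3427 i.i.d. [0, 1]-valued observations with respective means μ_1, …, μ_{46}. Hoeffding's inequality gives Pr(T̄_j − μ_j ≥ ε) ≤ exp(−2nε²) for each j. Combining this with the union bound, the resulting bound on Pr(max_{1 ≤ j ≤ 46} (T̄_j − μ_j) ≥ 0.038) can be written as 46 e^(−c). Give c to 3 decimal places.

9.897

Union bound over the 46 events: Pr(max_{1 ≤ j ≤ 46} (T̄_j − μ_j) ≥ 0.038) ≤ 46·exp(−2nε²) = 46 exp(−2·3427·0.038²).
So c = 2·3427·0.038² = 9.8972.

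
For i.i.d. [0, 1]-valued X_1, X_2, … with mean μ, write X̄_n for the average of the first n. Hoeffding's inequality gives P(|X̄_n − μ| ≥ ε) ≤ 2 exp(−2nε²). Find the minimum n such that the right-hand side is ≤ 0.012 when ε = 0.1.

Require 2·exp(−2nε²) ≤ 0.012, i.e. 2nε² ≥ ln(2/0.012) = 5.115996.
So n ≥ 5.115996 / (2·0.1²) = 255.800.
The smallest integer n is 256.

256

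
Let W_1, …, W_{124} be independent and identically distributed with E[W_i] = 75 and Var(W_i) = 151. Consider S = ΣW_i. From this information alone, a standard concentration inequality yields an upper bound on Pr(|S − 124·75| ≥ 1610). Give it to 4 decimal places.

0.0072

With mean and variance of each term known, Chebyshev's inequality bounds the deviation of the sum (or sample mean).
Var(S) = n·Var(W_i) = 124·151 = 18724.
Chebyshev: Pr(|S − 124·75| ≥ 1610) ≤ Var(S)/1610² = 18724/2592100 = 0.0072.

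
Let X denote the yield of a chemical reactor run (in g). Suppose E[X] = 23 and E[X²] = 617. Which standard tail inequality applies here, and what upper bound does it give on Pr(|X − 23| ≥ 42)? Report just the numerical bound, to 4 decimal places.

The first two moments determine the variance, so Chebyshev's inequality is the sharpest standard bound available.
Var(X) = E[X²] − (E[X])² = 617 − 529 = 88.
Chebyshev's inequality: Pr(|X − μ| ≥ t) ≤ Var(X)/t² = 88/1764 = 0.0499.

0.0499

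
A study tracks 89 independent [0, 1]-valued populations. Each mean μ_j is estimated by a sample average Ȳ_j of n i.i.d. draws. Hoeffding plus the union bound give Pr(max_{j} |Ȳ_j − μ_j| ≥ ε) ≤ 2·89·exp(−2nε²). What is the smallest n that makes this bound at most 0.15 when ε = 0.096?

385

Need 2·89·exp(−2nε²) ≤ 0.15, i.e. exp(−2nε²) ≤ 0.15/178.
So 2nε² ≥ ln(178/0.15) = 7.078904.
Hence n ≥ 7.078904/(2·0.096²) = 384.055.
The smallest integer n is 385.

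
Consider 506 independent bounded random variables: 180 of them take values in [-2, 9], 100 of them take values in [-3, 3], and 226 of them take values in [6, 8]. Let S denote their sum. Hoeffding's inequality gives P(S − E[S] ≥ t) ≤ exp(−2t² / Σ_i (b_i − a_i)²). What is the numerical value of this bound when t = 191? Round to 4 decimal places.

0.0623

Σ(b_i − a_i)² = 180·11² + 100·6² + 226·2² = 26284.
Exponent = 2·191² / 26284 = 2.77591.
Bound = exp(−2.77591) = 0.06229.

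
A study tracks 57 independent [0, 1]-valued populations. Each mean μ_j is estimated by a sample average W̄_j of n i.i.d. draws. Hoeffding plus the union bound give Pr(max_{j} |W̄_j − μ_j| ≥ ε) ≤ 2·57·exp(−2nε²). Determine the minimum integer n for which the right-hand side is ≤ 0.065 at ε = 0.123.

247

Need 2·57·exp(−2nε²) ≤ 0.065, i.e. exp(−2nε²) ≤ 0.065/114.
So 2nε² ≥ ln(114/0.065) = 7.469566.
Hence n ≥ 7.469566/(2·0.123²) = 246.863.
The smallest integer n is 247.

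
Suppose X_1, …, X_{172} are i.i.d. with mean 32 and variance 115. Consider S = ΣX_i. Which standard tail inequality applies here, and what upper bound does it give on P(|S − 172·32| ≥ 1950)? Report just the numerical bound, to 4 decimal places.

With mean and variance of each term known, Chebyshev's inequality bounds the deviation of the sum (or sample mean).
Var(S) = n·Var(X_i) = 172·115 = 19780.
Chebyshev: P(|S − 172·32| ≥ 1950) ≤ Var(S)/1950² = 19780/3802500 = 0.0052.

0.0052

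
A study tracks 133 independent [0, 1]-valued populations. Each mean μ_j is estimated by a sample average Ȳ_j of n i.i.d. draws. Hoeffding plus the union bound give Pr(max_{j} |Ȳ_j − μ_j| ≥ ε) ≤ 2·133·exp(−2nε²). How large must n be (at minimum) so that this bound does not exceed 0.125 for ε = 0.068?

829

Need 2·133·exp(−2nε²) ≤ 0.125, i.e. exp(−2nε²) ≤ 0.125/266.
So 2nε² ≥ ln(266/0.125) = 7.662938.
Hence n ≥ 7.662938/(2·0.068²) = 828.605.
The smallest integer n is 829.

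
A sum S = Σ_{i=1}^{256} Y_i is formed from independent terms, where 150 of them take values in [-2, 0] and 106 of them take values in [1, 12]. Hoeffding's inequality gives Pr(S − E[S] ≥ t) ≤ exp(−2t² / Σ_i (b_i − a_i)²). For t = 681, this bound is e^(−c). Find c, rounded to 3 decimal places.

69.084

Σ(b_i − a_i)² = 150·2² + 106·11² = 13426.
c = 2t² / 13426 = 2·681² / 13426 = 69.0840.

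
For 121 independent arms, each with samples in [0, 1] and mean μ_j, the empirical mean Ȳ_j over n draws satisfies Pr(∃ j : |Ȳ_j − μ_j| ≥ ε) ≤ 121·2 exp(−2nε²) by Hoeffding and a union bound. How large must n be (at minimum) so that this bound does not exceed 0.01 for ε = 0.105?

458

Need 2·121·exp(−2nε²) ≤ 0.01, i.e. exp(−2nε²) ≤ 0.01/242.
So 2nε² ≥ ln(242/0.01) = 10.094108.
Hence n ≥ 10.094108/(2·0.105²) = 457.783.
The smallest integer n is 458.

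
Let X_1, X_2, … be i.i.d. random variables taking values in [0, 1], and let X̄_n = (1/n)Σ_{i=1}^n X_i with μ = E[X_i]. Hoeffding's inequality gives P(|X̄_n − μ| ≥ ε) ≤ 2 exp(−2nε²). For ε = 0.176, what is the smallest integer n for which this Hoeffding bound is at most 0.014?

81

Require 2·exp(−2nε²) ≤ 0.014, i.e. 2nε² ≥ ln(2/0.014) = 4.961845.
So n ≥ 4.961845 / (2·0.176²) = 80.092.
The smallest integer n is 81.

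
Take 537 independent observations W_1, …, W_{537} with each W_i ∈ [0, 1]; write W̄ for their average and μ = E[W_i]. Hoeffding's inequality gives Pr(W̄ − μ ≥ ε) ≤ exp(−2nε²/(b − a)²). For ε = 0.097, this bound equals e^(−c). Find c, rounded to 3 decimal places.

10.105

c = 2nε²/(b − a)² = 2·537·0.097² / 1² = 10.1053.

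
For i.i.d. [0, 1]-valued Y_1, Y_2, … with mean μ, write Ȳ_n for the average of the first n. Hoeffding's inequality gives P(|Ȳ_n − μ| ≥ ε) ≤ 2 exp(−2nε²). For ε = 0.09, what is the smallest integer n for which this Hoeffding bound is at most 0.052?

226

Require 2·exp(−2nε²) ≤ 0.052, i.e. 2nε² ≥ ln(2/0.052) = 3.649659.
So n ≥ 3.649659 / (2·0.09²) = 225.288.
The smallest integer n is 226.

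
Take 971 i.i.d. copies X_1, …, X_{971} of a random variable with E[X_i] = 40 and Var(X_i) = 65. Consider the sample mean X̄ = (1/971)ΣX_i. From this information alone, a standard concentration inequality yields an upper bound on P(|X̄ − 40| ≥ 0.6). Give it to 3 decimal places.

0.186

With mean and variance of each term known, Chebyshev's inequality bounds the deviation of the sum (or sample mean).
Var(X̄) = Var(X_i)/n = 65/971 = 0.066941.
Chebyshev: P(|X̄ − 40| ≥ 0.6) ≤ Var(X̄)/(0.6)² = 65/(971·0.6²) = 0.1859.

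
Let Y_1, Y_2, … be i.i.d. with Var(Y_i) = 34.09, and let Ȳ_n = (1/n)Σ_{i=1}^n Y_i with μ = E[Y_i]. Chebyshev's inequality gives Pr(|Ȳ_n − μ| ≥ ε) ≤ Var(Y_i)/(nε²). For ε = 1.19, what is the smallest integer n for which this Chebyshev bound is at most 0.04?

Require 34.09/(n·1.19²) ≤ 0.04, i.e. n ≥ 34.09/(0.04·1.19²) = 601.829.
The smallest integer n is 602.

602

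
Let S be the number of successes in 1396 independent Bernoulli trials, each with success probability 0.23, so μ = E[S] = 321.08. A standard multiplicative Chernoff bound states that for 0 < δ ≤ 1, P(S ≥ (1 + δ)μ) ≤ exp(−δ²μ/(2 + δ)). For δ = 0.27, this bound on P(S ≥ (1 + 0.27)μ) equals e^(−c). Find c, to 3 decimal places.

c = δ²μ/(2 + δ) = 0.27²·321.08/(2 + 0.27) = 10.3113.

10.311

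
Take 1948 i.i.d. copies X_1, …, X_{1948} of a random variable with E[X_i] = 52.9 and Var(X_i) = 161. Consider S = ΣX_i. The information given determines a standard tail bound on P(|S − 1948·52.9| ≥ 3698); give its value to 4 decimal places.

0.0229

With mean and variance of each term known, Chebyshev's inequality bounds the deviation of the sum (or sample mean).
Var(S) = n·Var(X_i) = 1948·161 = 313628.
Chebyshev: P(|S − 1948·52.9| ≥ 3698) ≤ Var(S)/3698² = 313628/13675204 = 0.0229.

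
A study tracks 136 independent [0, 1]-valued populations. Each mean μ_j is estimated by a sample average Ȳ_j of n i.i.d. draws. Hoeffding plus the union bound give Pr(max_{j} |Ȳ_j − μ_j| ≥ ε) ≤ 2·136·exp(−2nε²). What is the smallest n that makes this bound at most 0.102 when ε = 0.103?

Need 2·136·exp(−2nε²) ≤ 0.102, i.e. exp(−2nε²) ≤ 0.102/272.
So 2nε² ≥ ln(272/0.102) = 7.888585.
Hence n ≥ 7.888585/(2·0.103²) = 371.787.
The smallest integer n is 372.

372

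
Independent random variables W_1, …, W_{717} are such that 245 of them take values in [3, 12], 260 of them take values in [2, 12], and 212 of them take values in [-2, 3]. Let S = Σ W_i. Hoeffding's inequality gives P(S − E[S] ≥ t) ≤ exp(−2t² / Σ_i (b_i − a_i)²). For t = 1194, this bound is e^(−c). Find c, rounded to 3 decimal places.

Σ(b_i − a_i)² = 245·9² + 260·10² + 212·5² = 51145.
c = 2t² / 51145 = 2·1194² / 51145 = 55.7488.

55.749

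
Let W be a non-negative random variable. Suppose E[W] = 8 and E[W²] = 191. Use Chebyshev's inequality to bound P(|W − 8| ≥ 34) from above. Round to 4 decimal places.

0.1099

Var(W) = E[W²] − (E[W])² = 191 − 64 = 127.
Chebyshev's inequality: P(|W − μ| ≥ t) ≤ Var(W)/t² = 127/1156 = 0.1099.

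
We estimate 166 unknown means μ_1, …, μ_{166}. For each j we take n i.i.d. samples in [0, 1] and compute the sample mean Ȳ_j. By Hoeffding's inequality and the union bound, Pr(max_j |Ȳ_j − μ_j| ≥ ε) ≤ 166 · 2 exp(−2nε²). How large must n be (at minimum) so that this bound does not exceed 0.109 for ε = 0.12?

279

Need 2·166·exp(−2nε²) ≤ 0.109, i.e. exp(−2nε²) ≤ 0.109/332.
So 2nε² ≥ ln(332/0.109) = 8.021542.
Hence n ≥ 8.021542/(2·0.12²) = 278.526.
The smallest integer n is 279.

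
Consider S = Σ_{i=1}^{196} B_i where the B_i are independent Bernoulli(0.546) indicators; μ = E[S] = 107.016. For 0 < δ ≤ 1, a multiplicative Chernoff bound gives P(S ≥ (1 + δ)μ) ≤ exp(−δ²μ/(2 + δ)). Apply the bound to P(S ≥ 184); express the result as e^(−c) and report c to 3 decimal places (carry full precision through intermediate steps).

Write 184 = (1 + δ)μ, so δ = 184/107.016 − 1 = 0.7193691…
Then the exponent is δ²μ/(2 + δ) = (184 − μ)² / (μ·(2 + δ)) = 20.364984.

20.365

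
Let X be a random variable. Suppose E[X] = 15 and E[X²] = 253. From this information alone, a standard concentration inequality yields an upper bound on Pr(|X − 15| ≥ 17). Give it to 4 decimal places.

0.0969

The first two moments determine the variance, so Chebyshev's inequality is the sharpest standard bound available.
Var(X) = E[X²] − (E[X])² = 253 − 225 = 28.
Chebyshev's inequality: Pr(|X − μ| ≥ t) ≤ Var(X)/t² = 28/289 = 0.0969.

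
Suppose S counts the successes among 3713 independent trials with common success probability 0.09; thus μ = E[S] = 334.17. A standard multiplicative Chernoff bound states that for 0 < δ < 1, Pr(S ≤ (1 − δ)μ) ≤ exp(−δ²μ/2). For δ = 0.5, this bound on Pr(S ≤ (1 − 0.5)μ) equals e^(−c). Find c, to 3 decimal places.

41.771

c = δ²μ/2 = 0.5²·334.17/2 = 41.7713.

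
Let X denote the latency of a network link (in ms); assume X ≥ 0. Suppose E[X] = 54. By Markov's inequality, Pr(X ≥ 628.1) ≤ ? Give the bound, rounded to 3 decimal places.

0.086

Markov's inequality: for a non-negative random variable, Pr(X ≥ a) ≤ E[X]/a.
Here E[X] = 54 and a = 628.1, so the bound is 54/628.1 = 0.0860.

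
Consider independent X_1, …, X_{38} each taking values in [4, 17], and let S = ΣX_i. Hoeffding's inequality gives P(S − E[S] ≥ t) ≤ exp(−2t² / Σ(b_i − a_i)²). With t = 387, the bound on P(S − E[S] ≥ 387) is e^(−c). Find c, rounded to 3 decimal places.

Σ(b_i − a_i)² = 38·(13)² = 6422.
c = 2t²/6422 = 2·387²/6422 = 46.6425.

46.642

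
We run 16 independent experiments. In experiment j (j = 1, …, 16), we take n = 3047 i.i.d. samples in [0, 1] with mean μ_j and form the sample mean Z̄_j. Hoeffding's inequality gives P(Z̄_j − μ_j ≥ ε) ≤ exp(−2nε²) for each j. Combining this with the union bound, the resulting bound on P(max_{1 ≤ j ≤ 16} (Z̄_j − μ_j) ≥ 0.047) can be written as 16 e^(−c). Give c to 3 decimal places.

13.462

Union bound over the 16 events: P(max_{1 ≤ j ≤ 16} (Z̄_j − μ_j) ≥ 0.047) ≤ 16·exp(−2nε²) = 16 exp(−2·3047·0.047²).
So c = 2·3047·0.047² = 13.4616.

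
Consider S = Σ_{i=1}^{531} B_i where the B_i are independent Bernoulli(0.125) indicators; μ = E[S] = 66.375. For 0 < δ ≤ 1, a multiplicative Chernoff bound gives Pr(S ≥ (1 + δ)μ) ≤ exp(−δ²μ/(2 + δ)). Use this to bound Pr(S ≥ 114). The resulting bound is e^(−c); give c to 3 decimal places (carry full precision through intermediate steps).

Write 114 = (1 + δ)μ, so δ = 114/66.375 − 1 = 0.7175141…
Then the exponent is δ²μ/(2 + δ) = (114 − μ)² / (μ·(2 + δ)) = 12.574584.

12.575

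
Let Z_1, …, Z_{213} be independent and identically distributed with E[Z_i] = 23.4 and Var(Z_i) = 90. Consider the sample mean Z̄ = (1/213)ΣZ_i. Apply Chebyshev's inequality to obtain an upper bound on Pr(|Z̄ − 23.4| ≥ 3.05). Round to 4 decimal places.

0.0454

Var(Z̄) = Var(Z_i)/n = 90/213 = 0.42254.
Chebyshev: Pr(|Z̄ − 23.4| ≥ 3.05) ≤ Var(Z̄)/(3.05)² = 90/(213·3.05²) = 0.0454.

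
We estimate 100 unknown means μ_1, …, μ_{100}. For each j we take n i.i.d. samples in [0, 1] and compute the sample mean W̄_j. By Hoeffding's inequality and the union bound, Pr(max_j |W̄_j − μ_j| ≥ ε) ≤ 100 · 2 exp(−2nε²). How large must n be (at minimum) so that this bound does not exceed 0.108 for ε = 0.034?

3255

Need 2·100·exp(−2nε²) ≤ 0.108, i.e. exp(−2nε²) ≤ 0.108/200.
So 2nε² ≥ ln(200/0.108) = 7.523941.
Hence n ≥ 7.523941/(2·0.034²) = 3254.300.
The smallest integer n is 3255.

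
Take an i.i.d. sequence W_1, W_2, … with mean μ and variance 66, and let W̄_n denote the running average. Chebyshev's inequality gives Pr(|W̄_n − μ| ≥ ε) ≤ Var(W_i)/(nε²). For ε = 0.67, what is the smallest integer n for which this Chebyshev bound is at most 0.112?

1313

Require 66/(n·0.67²) ≤ 0.112, i.e. n ≥ 66/(0.112·0.67²) = 1312.733.
The smallest integer n is 1313.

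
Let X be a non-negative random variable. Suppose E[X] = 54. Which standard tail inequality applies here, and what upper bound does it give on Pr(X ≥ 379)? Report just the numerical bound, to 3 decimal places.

Only the mean of a non-negative variable is known, so Markov's inequality is the applicable tail bound.
Markov's inequality: for a non-negative random variable, Pr(X ≥ a) ≤ E[X]/a.
Here E[X] = 54 and a = 379, so the bound is 54/379 = 0.1425.

0.142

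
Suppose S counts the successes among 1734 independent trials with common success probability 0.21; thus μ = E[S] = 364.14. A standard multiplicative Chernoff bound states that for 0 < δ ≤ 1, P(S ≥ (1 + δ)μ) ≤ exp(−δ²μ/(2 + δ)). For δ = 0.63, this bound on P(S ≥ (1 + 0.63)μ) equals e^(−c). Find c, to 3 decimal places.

54.953

c = δ²μ/(2 + δ) = 0.63²·364.14/(2 + 0.63) = 54.9533.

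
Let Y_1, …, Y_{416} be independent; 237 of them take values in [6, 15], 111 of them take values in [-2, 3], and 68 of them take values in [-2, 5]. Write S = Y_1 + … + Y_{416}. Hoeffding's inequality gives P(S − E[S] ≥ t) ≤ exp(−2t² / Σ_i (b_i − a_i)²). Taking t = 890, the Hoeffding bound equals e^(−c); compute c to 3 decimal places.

Σ(b_i − a_i)² = 237·9² + 111·5² + 68·7² = 25304.
c = 2t² / 25304 = 2·890² / 25304 = 62.6067.

62.607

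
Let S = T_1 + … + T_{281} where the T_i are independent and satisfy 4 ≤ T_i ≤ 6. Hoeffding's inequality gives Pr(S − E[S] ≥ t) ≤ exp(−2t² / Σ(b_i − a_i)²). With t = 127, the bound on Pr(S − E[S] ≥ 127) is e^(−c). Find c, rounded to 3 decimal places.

Σ(b_i − a_i)² = 281·(2)² = 1124.
c = 2t²/1124 = 2·127²/1124 = 28.6993.

28.699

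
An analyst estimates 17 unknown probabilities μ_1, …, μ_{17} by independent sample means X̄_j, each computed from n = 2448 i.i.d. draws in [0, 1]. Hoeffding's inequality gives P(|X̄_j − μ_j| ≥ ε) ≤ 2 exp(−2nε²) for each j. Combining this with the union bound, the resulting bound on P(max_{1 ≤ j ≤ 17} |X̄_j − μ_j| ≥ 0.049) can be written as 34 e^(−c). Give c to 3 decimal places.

Union bound over the 17 events: P(max_{1 ≤ j ≤ 17} |X̄_j − μ_j| ≥ 0.049) ≤ 17·2·exp(−2nε²) = 34 exp(−2·2448·0.049²).
So c = 2·2448·0.049² = 11.7553.

11.755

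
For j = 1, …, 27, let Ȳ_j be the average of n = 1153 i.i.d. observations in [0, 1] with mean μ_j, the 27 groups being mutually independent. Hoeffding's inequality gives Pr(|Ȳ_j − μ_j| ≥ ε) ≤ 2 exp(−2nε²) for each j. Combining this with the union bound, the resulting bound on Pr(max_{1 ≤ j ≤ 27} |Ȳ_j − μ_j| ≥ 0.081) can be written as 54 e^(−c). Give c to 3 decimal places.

Union bound over the 27 events: Pr(max_{1 ≤ j ≤ 27} |Ȳ_j − μ_j| ≥ 0.081) ≤ 27·2·exp(−2nε²) = 54 exp(−2·1153·0.081²).
So c = 2·1153·0.081² = 15.1297.

15.130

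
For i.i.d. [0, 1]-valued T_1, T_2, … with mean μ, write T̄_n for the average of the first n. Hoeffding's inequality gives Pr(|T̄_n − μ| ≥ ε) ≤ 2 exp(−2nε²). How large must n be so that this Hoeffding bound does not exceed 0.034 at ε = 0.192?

56

Require 2·exp(−2nε²) ≤ 0.034, i.e. 2nε² ≥ ln(2/0.034) = 4.074542.
So n ≥ 4.074542 / (2·0.192²) = 55.265.
The smallest integer n is 56.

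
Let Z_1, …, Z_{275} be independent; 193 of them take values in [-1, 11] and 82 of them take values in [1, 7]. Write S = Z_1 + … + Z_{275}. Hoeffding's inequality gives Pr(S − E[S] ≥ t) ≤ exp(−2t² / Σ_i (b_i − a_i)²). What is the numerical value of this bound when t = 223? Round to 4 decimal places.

0.0394

Σ(b_i − a_i)² = 193·12² + 82·6² = 30744.
Exponent = 2·223² / 30744 = 3.23504.
Bound = exp(−3.23504) = 0.03936.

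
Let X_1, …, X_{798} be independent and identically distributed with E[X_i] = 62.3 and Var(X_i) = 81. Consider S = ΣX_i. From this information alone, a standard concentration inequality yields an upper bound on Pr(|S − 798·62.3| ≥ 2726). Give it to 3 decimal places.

0.009

With mean and variance of each term known, Chebyshev's inequality bounds the deviation of the sum (or sample mean).
Var(S) = n·Var(X_i) = 798·81 = 64638.
Chebyshev: Pr(|S − 798·62.3| ≥ 2726) ≤ Var(S)/2726² = 64638/7431076 = 0.0087.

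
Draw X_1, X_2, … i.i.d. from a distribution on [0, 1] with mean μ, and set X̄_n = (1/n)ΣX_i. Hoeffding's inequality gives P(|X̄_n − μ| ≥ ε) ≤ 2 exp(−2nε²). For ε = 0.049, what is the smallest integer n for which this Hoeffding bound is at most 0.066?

Require 2·exp(−2nε²) ≤ 0.066, i.e. 2nε² ≥ ln(2/0.066) = 3.411248.
So n ≥ 3.411248 / (2·0.049²) = 710.381.
The smallest integer n is 711.

711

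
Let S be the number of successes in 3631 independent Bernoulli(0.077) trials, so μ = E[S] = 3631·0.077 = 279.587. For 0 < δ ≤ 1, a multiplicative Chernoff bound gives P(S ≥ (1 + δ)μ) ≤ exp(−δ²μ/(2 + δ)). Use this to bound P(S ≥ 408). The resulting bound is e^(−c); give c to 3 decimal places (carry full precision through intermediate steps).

23.982

Write 408 = (1 + δ)μ, so δ = 408/279.587 − 1 = 0.4592953…
Then the exponent is δ²μ/(2 + δ) = (408 − μ)² / (μ·(2 + δ)) = 23.982272.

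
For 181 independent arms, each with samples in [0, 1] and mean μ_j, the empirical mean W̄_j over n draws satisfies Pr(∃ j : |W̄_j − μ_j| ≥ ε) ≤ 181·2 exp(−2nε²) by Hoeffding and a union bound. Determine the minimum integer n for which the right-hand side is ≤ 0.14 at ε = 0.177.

126

Need 2·181·exp(−2nε²) ≤ 0.14, i.e. exp(−2nε²) ≤ 0.14/362.
So 2nε² ≥ ln(362/0.14) = 7.857757.
Hence n ≥ 7.857757/(2·0.177²) = 125.407.
The smallest integer n is 126.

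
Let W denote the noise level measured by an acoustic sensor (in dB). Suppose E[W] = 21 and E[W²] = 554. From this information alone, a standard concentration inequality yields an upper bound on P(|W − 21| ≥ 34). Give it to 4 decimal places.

0.0978

The first two moments determine the variance, so Chebyshev's inequality is the sharpest standard bound available.
Var(W) = E[W²] − (E[W])² = 554 − 441 = 113.
Chebyshev's inequality: P(|W − μ| ≥ t) ≤ Var(W)/t² = 113/1156 = 0.0978.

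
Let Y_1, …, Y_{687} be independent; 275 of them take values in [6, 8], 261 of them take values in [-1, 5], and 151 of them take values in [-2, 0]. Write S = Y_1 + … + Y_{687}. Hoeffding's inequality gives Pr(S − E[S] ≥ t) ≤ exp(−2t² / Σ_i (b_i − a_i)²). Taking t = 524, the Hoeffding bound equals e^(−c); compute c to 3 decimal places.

Σ(b_i − a_i)² = 275·2² + 261·6² + 151·2² = 11100.
c = 2t² / 11100 = 2·524² / 11100 = 49.4732.

49.473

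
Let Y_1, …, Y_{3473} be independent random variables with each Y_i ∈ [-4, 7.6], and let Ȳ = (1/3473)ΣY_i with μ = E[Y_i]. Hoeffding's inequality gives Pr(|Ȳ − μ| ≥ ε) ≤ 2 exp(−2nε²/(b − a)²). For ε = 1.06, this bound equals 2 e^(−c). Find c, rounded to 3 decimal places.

c = 2nε²/(b − a)² = 2·3473·1.06² / 11.6² = 58.0003.

58.000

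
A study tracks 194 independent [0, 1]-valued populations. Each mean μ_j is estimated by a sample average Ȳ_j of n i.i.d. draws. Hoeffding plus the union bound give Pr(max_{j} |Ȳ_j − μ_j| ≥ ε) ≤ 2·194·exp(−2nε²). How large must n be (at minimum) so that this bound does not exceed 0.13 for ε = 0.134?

223

Need 2·194·exp(−2nε²) ≤ 0.13, i.e. exp(−2nε²) ≤ 0.13/388.
So 2nε² ≥ ln(388/0.13) = 8.001226.
Hence n ≥ 8.001226/(2·0.134²) = 222.801.
The smallest integer n is 223.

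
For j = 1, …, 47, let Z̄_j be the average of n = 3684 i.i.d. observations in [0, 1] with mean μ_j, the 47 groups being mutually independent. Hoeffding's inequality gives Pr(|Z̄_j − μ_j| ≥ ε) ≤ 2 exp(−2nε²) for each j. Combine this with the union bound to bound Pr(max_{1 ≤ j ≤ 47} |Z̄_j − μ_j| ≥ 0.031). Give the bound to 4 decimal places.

0.0791

Per-experiment Hoeffding bound: 2·exp(−2·3684·0.031²) = 2·exp(−7.08065) = 0.0016825.
Union bound over 47 events: 47·0.0016825 = 0.07908.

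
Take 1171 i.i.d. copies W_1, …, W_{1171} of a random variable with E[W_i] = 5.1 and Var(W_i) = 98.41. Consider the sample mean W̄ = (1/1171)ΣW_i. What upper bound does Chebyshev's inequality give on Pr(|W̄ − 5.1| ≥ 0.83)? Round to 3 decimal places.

0.122

Var(W̄) = Var(W_i)/n = 98.41/1171 = 0.084039.
Chebyshev: Pr(|W̄ − 5.1| ≥ 0.83) ≤ Var(W̄)/(0.83)² = 98.41/(1171·0.83²) = 0.1220.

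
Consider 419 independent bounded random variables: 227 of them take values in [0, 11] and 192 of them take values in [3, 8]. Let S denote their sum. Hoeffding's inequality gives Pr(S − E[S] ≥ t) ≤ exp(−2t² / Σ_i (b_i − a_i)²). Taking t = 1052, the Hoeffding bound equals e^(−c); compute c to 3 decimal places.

68.597

Σ(b_i − a_i)² = 227·11² + 192·5² = 32267.
c = 2t² / 32267 = 2·1052² / 32267 = 68.5966.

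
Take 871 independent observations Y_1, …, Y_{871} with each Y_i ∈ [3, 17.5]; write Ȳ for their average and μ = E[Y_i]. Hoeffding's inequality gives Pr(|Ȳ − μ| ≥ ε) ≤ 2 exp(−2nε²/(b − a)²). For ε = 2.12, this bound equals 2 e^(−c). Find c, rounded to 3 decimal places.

c = 2nε²/(b − a)² = 2·871·2.12² / 14.5² = 37.2378.

37.238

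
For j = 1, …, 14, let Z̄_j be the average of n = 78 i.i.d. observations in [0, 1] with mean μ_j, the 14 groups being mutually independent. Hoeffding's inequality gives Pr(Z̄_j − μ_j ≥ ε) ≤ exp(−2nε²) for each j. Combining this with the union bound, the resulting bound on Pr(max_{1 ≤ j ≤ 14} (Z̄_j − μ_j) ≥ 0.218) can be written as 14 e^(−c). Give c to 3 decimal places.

Union bound over the 14 events: Pr(max_{1 ≤ j ≤ 14} (Z̄_j − μ_j) ≥ 0.218) ≤ 14·exp(−2nε²) = 14 exp(−2·78·0.218²).
So c = 2·78·0.218² = 7.4137.

7.414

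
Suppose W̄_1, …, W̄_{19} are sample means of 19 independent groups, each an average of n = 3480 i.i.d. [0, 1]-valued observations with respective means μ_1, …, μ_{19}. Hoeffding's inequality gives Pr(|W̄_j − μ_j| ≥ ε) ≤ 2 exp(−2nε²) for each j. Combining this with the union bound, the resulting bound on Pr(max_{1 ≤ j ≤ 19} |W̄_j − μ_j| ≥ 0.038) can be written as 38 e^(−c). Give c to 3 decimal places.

Union bound over the 19 events: Pr(max_{1 ≤ j ≤ 19} |W̄_j − μ_j| ≥ 0.038) ≤ 19·2·exp(−2nε²) = 38 exp(−2·3480·0.038²).
So c = 2·3480·0.038² = 10.0502.

10.050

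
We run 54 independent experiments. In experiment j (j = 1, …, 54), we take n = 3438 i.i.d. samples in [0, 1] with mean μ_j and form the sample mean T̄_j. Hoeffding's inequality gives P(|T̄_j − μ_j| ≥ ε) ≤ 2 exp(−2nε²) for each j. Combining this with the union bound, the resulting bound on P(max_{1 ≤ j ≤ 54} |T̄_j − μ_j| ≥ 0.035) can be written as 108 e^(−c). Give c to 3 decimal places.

Union bound over the 54 events: P(max_{1 ≤ j ≤ 54} |T̄_j − μ_j| ≥ 0.035) ≤ 54·2·exp(−2nε²) = 108 exp(−2·3438·0.035²).
So c = 2·3438·0.035² = 8.4231.

8.423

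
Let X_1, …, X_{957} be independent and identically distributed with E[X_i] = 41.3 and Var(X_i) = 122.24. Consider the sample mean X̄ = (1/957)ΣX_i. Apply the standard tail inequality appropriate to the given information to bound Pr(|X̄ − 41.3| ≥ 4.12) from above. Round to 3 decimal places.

0.008

With mean and variance of each term known, Chebyshev's inequality bounds the deviation of the sum (or sample mean).
Var(X̄) = Var(X_i)/n = 122.24/957 = 0.12773.
Chebyshev: Pr(|X̄ − 41.3| ≥ 4.12) ≤ Var(X̄)/(4.12)² = 122.24/(957·4.12²) = 0.0075.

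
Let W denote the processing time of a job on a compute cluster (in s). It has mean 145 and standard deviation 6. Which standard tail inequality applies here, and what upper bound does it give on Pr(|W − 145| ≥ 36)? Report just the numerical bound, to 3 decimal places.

Mean and variance are known, so Chebyshev's inequality applies.
Chebyshev: Pr(|W − μ| ≥ t) ≤ Var(W)/t².
Var(W) = σ² = 6² = 36.
Bound = 36 / 1296 = 0.0278.

0.028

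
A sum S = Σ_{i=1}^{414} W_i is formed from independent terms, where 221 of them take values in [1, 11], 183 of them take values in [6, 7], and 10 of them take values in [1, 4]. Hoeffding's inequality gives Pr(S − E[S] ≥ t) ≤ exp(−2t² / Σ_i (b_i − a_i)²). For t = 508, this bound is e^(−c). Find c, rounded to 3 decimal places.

23.069

Σ(b_i − a_i)² = 221·10² + 183·1² + 10·3² = 22373.
c = 2t² / 22373 = 2·508² / 22373 = 23.0692.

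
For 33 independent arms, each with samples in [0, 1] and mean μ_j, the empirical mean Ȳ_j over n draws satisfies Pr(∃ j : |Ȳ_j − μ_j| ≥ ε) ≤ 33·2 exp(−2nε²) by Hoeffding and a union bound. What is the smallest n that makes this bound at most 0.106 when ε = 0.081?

491

Need 2·33·exp(−2nε²) ≤ 0.106, i.e. exp(−2nε²) ≤ 0.106/66.
So 2nε² ≥ ln(66/0.106) = 6.433971.
Hence n ≥ 6.433971/(2·0.081²) = 490.319.
The smallest integer n is 491.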